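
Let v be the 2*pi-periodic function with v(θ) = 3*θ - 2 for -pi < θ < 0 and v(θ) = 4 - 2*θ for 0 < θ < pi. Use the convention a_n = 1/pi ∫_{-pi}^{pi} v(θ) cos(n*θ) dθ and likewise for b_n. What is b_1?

b_1 = 1/pi ∫_{-pi}^{pi} v(θ) sin(θ) dθ.
Split the integral at the breakpoints.
Integrating by parts (boundary term plus one more integral), an antiderivative of (3*θ - 2) sin(θ) is -3*θ*cos(θ) + 3*sin(θ) + 2*cos(θ); evaluating from -pi to 0: ∫_{-pi}^{0} (3*θ - 2) sin(θ) dθ = (2) - (-3*pi - 2) = 4 + 3*pi.
Integrating by parts (boundary term plus one more integral), an antiderivative of (4 - 2*θ) sin(θ) is 2*θ*cos(θ) - 2*sin(θ) - 4*cos(θ); evaluating from 0 to pi: ∫_{0}^{pi} (4 - 2*θ) sin(θ) dθ = (4 - 2*pi) - (-4) = 8 - 2*pi.
Summing the pieces and multiplying by (1/pi) gives b_1 = (pi + 12)/pi.

(pi + 12)/pi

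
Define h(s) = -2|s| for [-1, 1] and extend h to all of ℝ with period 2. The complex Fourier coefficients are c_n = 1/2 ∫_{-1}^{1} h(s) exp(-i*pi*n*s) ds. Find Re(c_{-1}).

4/pi**2

Since h is real-valued, Re(c_{-1}) = 1/2 ∫_{-1}^{1} h(s) cos(-pi*s) ds = a_{1}/2.
h is even and cos(-pi*s) is even, so the integrand is even: ∫_{-1}^{1} h(s) cos(-pi*s) ds = 2∫_0^{1} h(s) cos(-pi*s) ds.
Integrating by parts (boundary term plus one more integral), an antiderivative of (-2*s) cos(-pi*s) is -2*s*sin(pi*s)/pi - 2*cos(pi*s)/pi**2; evaluating from 0 to 1: ∫_{0}^{1} (-2*s) cos(-pi*s) ds = (2/pi**2) - (-2/pi**2) = 4/pi**2.
So ∫_{-1}^{1} h(s) cos(-pi*s) ds = 8/pi**2.
Hence Re(c_{-1}) = (1/2)·(8/pi**2) = 4/pi**2.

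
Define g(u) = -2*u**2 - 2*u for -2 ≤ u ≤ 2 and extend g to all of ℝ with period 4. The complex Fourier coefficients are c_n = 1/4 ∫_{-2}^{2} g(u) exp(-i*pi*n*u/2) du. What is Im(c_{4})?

-1/pi

Since g is real-valued, Im(c_{4}) = -1/4 ∫_{-2}^{2} g(u) sin(2*pi*u) du = -b_{4}/2.
Integrating by parts twice (tabular method), an antiderivative of (-2*u**2 - 2*u) sin(2*pi*u) is u**2*cos(2*pi*u)/pi - u*sin(2*pi*u)/pi**2 + u*cos(2*pi*u)/pi - sin(2*pi*u)/(2*pi**2) - cos(2*pi*u)/(2*pi**3); evaluating from -2 to 2: ∫_{-2}^{2} (-2*u**2 - 2*u) sin(2*pi*u) du = (-1/(2*pi**3) + 6/pi) - (-1/(2*pi**3) + 2/pi) = 4/pi.
Hence Im(c_{4}) = (-1/4)·(4/pi) = -1/pi.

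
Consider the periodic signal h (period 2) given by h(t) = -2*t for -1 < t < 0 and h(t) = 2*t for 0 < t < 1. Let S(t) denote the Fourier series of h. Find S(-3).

2

t = -3 differs from t = 1 by -2 full period(s), and the series is 2-periodic.
h is continuous at t = 1 with value 2, so the series converges to 2 there.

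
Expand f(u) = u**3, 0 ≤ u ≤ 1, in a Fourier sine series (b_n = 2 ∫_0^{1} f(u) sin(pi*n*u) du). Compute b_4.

(3 - 8*pi**2)/(16*pi**3)

b_4 = 2 ∫_0^{1} (u**3) sin(4*pi*u) du.
Integrating by parts three times (tabular method), an antiderivative of (u**3) sin(4*pi*u) is -u**3*cos(4*pi*u)/(4*pi) + 3*u**2*sin(4*pi*u)/(16*pi**2) + 3*u*cos(4*pi*u)/(32*pi**3) - 3*sin(4*pi*u)/(128*pi**4); evaluating from 0 to 1: ∫_{0}^{1} (u**3) sin(4*pi*u) du = ((3 - 8*pi**2)/(32*pi**3)) - (0) = (3 - 8*pi**2)/(32*pi**3).
Hence b_4 = 2·((3 - 8*pi**2)/(32*pi**3)) = (3 - 8*pi**2)/(16*pi**3).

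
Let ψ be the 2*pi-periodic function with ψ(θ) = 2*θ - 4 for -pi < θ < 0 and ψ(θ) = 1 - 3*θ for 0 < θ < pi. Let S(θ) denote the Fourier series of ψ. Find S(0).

At θ = 0 the one-sided limits are ψ(0^-) = -4 and ψ(0^+) = 1.
By Dirichlet's theorem the series converges to their average, [(-4) + (1)]/2 = -3/2.

-3/2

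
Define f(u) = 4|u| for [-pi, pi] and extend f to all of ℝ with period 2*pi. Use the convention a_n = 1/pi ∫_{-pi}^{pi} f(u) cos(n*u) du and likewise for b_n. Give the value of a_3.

a_3 = 1/pi ∫_{-pi}^{pi} f(u) cos(3*u) du.
f is even and cos(3*u) is even, so the integrand is even and a_3 = 2/pi ∫_0^{pi} f(u) cos(3*u) du.
Integrating by parts (boundary term plus one more integral), an antiderivative of (4*u) cos(3*u) is 4*u*sin(3*u)/3 + 4*cos(3*u)/9; evaluating from 0 to pi: ∫_{0}^{pi} (4*u) cos(3*u) du = (-4/9) - (4/9) = -8/9.
Hence a_3 = (2/pi)·(-8/9) = -16/(9*pi).

-16/(9*pi)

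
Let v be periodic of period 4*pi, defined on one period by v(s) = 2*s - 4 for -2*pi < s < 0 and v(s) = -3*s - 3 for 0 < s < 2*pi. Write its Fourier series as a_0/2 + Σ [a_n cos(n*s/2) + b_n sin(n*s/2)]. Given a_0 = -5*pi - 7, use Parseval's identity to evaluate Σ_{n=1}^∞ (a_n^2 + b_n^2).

-pi + 1/2 + 29*pi**2/6

Parseval: a_0^2/2 + Σ_{n≥1} (a_n^2+b_n^2) = (1/(2*pi)) ∫_{-2*pi}^{2*pi} v(s)^2 ds = 25 + 34*pi + 52*pi**2/3.
Subtract a_0^2/2 = (7 + 5*pi)**2/2: Σ (a_n^2+b_n^2) = -pi + 1/2 + 29*pi**2/6.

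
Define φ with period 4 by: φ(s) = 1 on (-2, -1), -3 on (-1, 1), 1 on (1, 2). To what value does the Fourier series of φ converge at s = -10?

s = -10 differs from s = -2 by -2 full period(s), and the series is 4-periodic.
φ is continuous at s = -2 with value 1, so the series converges to 1 there.

1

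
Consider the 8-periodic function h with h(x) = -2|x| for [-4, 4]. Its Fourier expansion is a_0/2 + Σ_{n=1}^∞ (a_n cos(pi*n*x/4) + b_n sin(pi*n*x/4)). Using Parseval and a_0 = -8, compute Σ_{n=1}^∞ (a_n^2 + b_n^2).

32/3

Parseval: a_0^2/2 + Σ_{n≥1} (a_n^2+b_n^2) = 1/4 ∫_{-4}^{4} h(x)^2 dx = 128/3.
Subtract a_0^2/2 = 32: Σ (a_n^2+b_n^2) = 32/3.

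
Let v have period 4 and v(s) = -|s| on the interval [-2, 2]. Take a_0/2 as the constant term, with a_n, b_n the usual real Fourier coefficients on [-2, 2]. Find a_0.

a_0 = 1/2 ∫_{-2}^{2} v(s) ds = 1/2 · (-4) = -2.

-2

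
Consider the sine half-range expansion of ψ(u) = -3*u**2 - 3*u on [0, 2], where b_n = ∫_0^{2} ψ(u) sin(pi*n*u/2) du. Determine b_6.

6/pi

b_6 = ∫_0^{2} (-3*u**2 - 3*u) sin(3*pi*u) du.
Integrating by parts twice (tabular method), an antiderivative of (-3*u**2 - 3*u) sin(3*pi*u) is u**2*cos(3*pi*u)/pi - 2*u*sin(3*pi*u)/(3*pi**2) + u*cos(3*pi*u)/pi - sin(3*pi*u)/(3*pi**2) - 2*cos(3*pi*u)/(9*pi**3); evaluating from 0 to 2: ∫_{0}^{2} (-3*u**2 - 3*u) sin(3*pi*u) du = (-2/(9*pi**3) + 6/pi) - (-2/(9*pi**3)) = 6/pi.
Hence b_6 = 6/pi.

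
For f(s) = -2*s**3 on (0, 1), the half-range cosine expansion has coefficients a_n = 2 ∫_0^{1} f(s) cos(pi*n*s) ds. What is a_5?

a_5 = 2 ∫_0^{1} (-2*s**3) cos(5*pi*s) ds.
Integrating by parts three times (tabular method), an antiderivative of (-2*s**3) cos(5*pi*s) is -2*s**3*sin(5*pi*s)/(5*pi) - 6*s**2*cos(5*pi*s)/(25*pi**2) + 12*s*sin(5*pi*s)/(125*pi**3) + 12*cos(5*pi*s)/(625*pi**4); evaluating from 0 to 1: ∫_{0}^{1} (-2*s**3) cos(5*pi*s) ds = (6*(-2 + 25*pi**2)/(625*pi**4)) - (12/(625*pi**4)) = 6*(-4 + 25*pi**2)/(625*pi**4).
Hence a_5 = 2·(6*(-4 + 25*pi**2)/(625*pi**4)) = 12*(-4 + 25*pi**2)/(625*pi**4).

12*(-4 + 25*pi**2)/(625*pi**4)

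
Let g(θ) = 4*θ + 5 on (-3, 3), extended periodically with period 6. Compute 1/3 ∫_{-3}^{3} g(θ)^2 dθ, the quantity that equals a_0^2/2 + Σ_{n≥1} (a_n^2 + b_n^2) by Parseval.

1/3 ∫_{-3}^{3} g(θ)^2 dθ = 1/3 · (438) = 146.

146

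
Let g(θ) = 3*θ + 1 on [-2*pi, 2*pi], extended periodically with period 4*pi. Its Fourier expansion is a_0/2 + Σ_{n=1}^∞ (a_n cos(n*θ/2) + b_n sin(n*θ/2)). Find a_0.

2

a_0 = (1/(2*pi)) ∫_{-2*pi}^{2*pi} g(θ) dθ = (1/(2*pi)) · (4*pi) = 2.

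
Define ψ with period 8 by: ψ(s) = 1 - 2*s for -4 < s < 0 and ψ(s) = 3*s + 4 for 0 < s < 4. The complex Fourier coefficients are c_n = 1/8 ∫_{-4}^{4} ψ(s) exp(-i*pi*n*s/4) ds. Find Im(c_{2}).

1/pi

Since ψ is real-valued, Im(c_{2}) = -1/8 ∫_{-4}^{4} ψ(s) sin(pi*s/2) ds = -b_{2}/2.
Split the integral at the breakpoints.
Integrating by parts (boundary term plus one more integral), an antiderivative of (1 - 2*s) sin(pi*s/2) is 4*s*cos(pi*s/2)/pi - 8*sin(pi*s/2)/pi**2 - 2*cos(pi*s/2)/pi; evaluating from -4 to 0: ∫_{-4}^{0} (1 - 2*s) sin(pi*s/2) ds = (-2/pi) - (-18/pi) = 16/pi.
Integrating by parts (boundary term plus one more integral), an antiderivative of (3*s + 4) sin(pi*s/2) is -6*s*cos(pi*s/2)/pi + 12*sin(pi*s/2)/pi**2 - 8*cos(pi*s/2)/pi; evaluating from 0 to 4: ∫_{0}^{4} (3*s + 4) sin(pi*s/2) ds = (-32/pi) - (-8/pi) = -24/pi.
So ∫_{-4}^{4} ψ(s) sin(pi*s/2) ds = -8/pi.
Hence Im(c_{2}) = (-1/8)·(-8/pi) = 1/pi.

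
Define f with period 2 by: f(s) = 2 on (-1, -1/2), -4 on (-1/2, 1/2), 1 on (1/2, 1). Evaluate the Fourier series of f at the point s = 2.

s = 2 differs from s = 0 by 1 full period(s), and the series is 2-periodic.
f is continuous at s = 0 with value -4, so the series converges to -4 there.

-4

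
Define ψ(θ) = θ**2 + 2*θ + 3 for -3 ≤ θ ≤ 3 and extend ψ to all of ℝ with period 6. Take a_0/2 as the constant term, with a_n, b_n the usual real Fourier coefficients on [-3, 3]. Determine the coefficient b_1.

12/pi

b_1 = 1/3 ∫_{-3}^{3} ψ(θ) sin(pi*θ/3) dθ.
Integrating by parts twice (tabular method), an antiderivative of (θ**2 + 2*θ + 3) sin(pi*θ/3) is -3*θ**2*cos(pi*θ/3)/pi + 18*θ*sin(pi*θ/3)/pi**2 - 6*θ*cos(pi*θ/3)/pi + 18*sin(pi*θ/3)/pi**2 - 9*cos(pi*θ/3)/pi + 54*cos(pi*θ/3)/pi**3; evaluating from -3 to 3: ∫_{-3}^{3} (θ**2 + 2*θ + 3) sin(pi*θ/3) dθ = (-54/pi**3 + 54/pi) - (-54/pi**3 + 18/pi) = 36/pi.
Hence b_1 = (1/3)·(36/pi) = 12/pi.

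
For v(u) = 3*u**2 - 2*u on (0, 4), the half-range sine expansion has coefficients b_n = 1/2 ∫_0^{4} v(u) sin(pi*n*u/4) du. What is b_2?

b_2 = 1/2 ∫_0^{4} (3*u**2 - 2*u) sin(pi*u/2) du.
Integrating by parts twice (tabular method), an antiderivative of (3*u**2 - 2*u) sin(pi*u/2) is -6*u**2*cos(pi*u/2)/pi + 24*u*sin(pi*u/2)/pi**2 + 4*u*cos(pi*u/2)/pi - 8*sin(pi*u/2)/pi**2 + 48*cos(pi*u/2)/pi**3; evaluating from 0 to 4: ∫_{0}^{4} (3*u**2 - 2*u) sin(pi*u/2) du = (-80/pi + 48/pi**3) - (48/pi**3) = -80/pi.
Hence b_2 = (1/2)·(-80/pi) = -40/pi.

-40/pi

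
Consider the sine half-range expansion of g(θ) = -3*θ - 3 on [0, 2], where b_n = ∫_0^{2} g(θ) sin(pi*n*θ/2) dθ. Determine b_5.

-24/(5*pi)

b_5 = ∫_0^{2} (-3*θ - 3) sin(5*pi*θ/2) dθ.
Integrating by parts (boundary term plus one more integral), an antiderivative of (-3*θ - 3) sin(5*pi*θ/2) is 6*θ*cos(5*pi*θ/2)/(5*pi) - 12*sin(5*pi*θ/2)/(25*pi**2) + 6*cos(5*pi*θ/2)/(5*pi); evaluating from 0 to 2: ∫_{0}^{2} (-3*θ - 3) sin(5*pi*θ/2) dθ = (-18/(5*pi)) - (6/(5*pi)) = -24/(5*pi).
Hence b_5 = -24/(5*pi).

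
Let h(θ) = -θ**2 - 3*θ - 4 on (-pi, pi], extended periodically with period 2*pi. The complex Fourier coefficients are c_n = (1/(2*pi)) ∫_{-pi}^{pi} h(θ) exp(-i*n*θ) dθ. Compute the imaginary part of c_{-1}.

Since h is real-valued, Im(c_{-1}) = -(1/(2*pi)) ∫_{-pi}^{pi} h(θ) sin(-θ) dθ = b_{1}/2.
Integrating by parts twice (tabular method), an antiderivative of (-θ**2 - 3*θ - 4) sin(-θ) is -θ**2*cos(θ) + 2*θ*sin(θ) - 3*θ*cos(θ) + 3*sin(θ) - 2*cos(θ); evaluating from -pi to pi: ∫_{-pi}^{pi} (-θ**2 - 3*θ - 4) sin(-θ) dθ = (2 + 3*pi + pi**2) - (-3*pi + 2 + pi**2) = 6*pi.
Hence Im(c_{-1}) = (-1/(2*pi))·(6*pi) = -3.

-3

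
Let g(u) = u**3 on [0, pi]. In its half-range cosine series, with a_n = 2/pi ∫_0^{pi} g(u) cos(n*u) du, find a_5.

a_5 = 2/pi ∫_0^{pi} (u**3) cos(5*u) du.
Integrating by parts three times (tabular method), an antiderivative of (u**3) cos(5*u) is u**3*sin(5*u)/5 + 3*u**2*cos(5*u)/25 - 6*u*sin(5*u)/125 - 6*cos(5*u)/625; evaluating from 0 to pi: ∫_{0}^{pi} (u**3) cos(5*u) du = (6/625 - 3*pi**2/25) - (-6/625) = 12/625 - 3*pi**2/25.
Hence a_5 = (2/pi)·(12/625 - 3*pi**2/25) = 6*(4 - 25*pi**2)/(625*pi).

6*(4 - 25*pi**2)/(625*pi)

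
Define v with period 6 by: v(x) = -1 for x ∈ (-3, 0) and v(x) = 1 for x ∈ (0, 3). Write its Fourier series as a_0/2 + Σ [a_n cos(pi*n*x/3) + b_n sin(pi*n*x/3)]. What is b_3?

b_3 = 1/3 ∫_{-3}^{3} v(x) sin(pi*x) dx.
v is odd and sin(pi*x) is odd, so the integrand is even and b_3 = 2/3 ∫_0^{3} v(x) sin(pi*x) dx.
Directly, an antiderivative of (1) sin(pi*x) is -cos(pi*x)/pi; evaluating from 0 to 3: ∫_{0}^{3} (1) sin(pi*x) dx = (1/pi) - (-1/pi) = 2/pi.
Hence b_3 = (2/3)·(2/pi) = 4/(3*pi).

4/(3*pi)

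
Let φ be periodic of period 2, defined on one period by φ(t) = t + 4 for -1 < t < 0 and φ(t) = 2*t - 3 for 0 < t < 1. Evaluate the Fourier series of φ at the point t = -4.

1/2

t = -4 differs from t = 0 by -2 full period(s), and the series is 2-periodic.
At t = 0 the one-sided limits are φ(0^-) = 4 and φ(0^+) = -3.
By Dirichlet's theorem the series converges to their average, [(4) + (-3)]/2 = 1/2.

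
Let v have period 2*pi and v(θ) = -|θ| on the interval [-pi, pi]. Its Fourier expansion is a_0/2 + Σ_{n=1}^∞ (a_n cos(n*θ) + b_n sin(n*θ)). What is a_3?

a_3 = 1/pi ∫_{-pi}^{pi} v(θ) cos(3*θ) dθ.
v is even and cos(3*θ) is even, so the integrand is even and a_3 = 2/pi ∫_0^{pi} v(θ) cos(3*θ) dθ.
Integrating by parts (boundary term plus one more integral), an antiderivative of (-θ) cos(3*θ) is -θ*sin(3*θ)/3 - cos(3*θ)/9; evaluating from 0 to pi: ∫_{0}^{pi} (-θ) cos(3*θ) dθ = (1/9) - (-1/9) = 2/9.
Hence a_3 = (2/pi)·(2/9) = 4/(9*pi).

4/(9*pi)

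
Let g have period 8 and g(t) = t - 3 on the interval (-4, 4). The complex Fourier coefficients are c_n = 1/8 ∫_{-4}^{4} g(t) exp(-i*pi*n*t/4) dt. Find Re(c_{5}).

Since g is real-valued, Re(c_{5}) = 1/8 ∫_{-4}^{4} g(t) cos(5*pi*t/4) dt = a_{5}/2.
Integrating by parts (boundary term plus one more integral), an antiderivative of (t - 3) cos(5*pi*t/4) is 4*t*sin(5*pi*t/4)/(5*pi) - 12*sin(5*pi*t/4)/(5*pi) + 16*cos(5*pi*t/4)/(25*pi**2); evaluating from -4 to 4: ∫_{-4}^{4} (t - 3) cos(5*pi*t/4) dt = (-16/(25*pi**2)) - (-16/(25*pi**2)) = 0.
Hence Re(c_{5}) = (1/8)·(0) = 0.

0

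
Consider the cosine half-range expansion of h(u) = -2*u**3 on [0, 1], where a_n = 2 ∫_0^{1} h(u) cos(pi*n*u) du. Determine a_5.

12*(-4 + 25*pi**2)/(625*pi**4)

a_5 = 2 ∫_0^{1} (-2*u**3) cos(5*pi*u) du.
Integrating by parts three times (tabular method), an antiderivative of (-2*u**3) cos(5*pi*u) is -2*u**3*sin(5*pi*u)/(5*pi) - 6*u**2*cos(5*pi*u)/(25*pi**2) + 12*u*sin(5*pi*u)/(125*pi**3) + 12*cos(5*pi*u)/(625*pi**4); evaluating from 0 to 1: ∫_{0}^{1} (-2*u**3) cos(5*pi*u) du = (6*(-2 + 25*pi**2)/(625*pi**4)) - (12/(625*pi**4)) = 6*(-4 + 25*pi**2)/(625*pi**4).
Hence a_5 = 2·(6*(-4 + 25*pi**2)/(625*pi**4)) = 12*(-4 + 25*pi**2)/(625*pi**4).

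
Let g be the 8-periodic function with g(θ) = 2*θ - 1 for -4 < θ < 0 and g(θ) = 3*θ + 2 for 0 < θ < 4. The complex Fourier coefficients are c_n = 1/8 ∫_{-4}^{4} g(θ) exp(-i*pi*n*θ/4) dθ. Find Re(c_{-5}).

Since g is real-valued, Re(c_{-5}) = 1/8 ∫_{-4}^{4} g(θ) cos(-5*pi*θ/4) dθ = a_{5}/2.
Split the integral at the breakpoints.
Integrating by parts (boundary term plus one more integral), an antiderivative of (2*θ - 1) cos(-5*pi*θ/4) is 8*θ*sin(5*pi*θ/4)/(5*pi) - 4*sin(5*pi*θ/4)/(5*pi) + 32*cos(5*pi*θ/4)/(25*pi**2); evaluating from -4 to 0: ∫_{-4}^{0} (2*θ - 1) cos(-5*pi*θ/4) dθ = (32/(25*pi**2)) - (-32/(25*pi**2)) = 64/(25*pi**2).
Integrating by parts (boundary term plus one more integral), an antiderivative of (3*θ + 2) cos(-5*pi*θ/4) is 12*θ*sin(5*pi*θ/4)/(5*pi) + 8*sin(5*pi*θ/4)/(5*pi) + 48*cos(5*pi*θ/4)/(25*pi**2); evaluating from 0 to 4: ∫_{0}^{4} (3*θ + 2) cos(-5*pi*θ/4) dθ = (-48/(25*pi**2)) - (48/(25*pi**2)) = -96/(25*pi**2).
So ∫_{-4}^{4} g(θ) cos(-5*pi*θ/4) dθ = -32/(25*pi**2).
Hence Re(c_{-5}) = (1/8)·(-32/(25*pi**2)) = -4/(25*pi**2).

-4/(25*pi**2)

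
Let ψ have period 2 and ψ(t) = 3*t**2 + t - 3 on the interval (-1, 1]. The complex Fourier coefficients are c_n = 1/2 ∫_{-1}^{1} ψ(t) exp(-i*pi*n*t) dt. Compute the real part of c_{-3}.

-2/(3*pi**2)

Since ψ is real-valued, Re(c_{-3}) = 1/2 ∫_{-1}^{1} ψ(t) cos(-3*pi*t) dt = a_{3}/2.
Integrating by parts twice (tabular method), an antiderivative of (3*t**2 + t - 3) cos(-3*pi*t) is t**2*sin(3*pi*t)/pi + t*sin(3*pi*t)/(3*pi) + 2*t*cos(3*pi*t)/(3*pi**2) - sin(3*pi*t)/pi - 2*sin(3*pi*t)/(9*pi**3) + cos(3*pi*t)/(9*pi**2); evaluating from -1 to 1: ∫_{-1}^{1} (3*t**2 + t - 3) cos(-3*pi*t) dt = (-7/(9*pi**2)) - (5/(9*pi**2)) = -4/(3*pi**2).
Hence Re(c_{-3}) = (1/2)·(-4/(3*pi**2)) = -2/(3*pi**2).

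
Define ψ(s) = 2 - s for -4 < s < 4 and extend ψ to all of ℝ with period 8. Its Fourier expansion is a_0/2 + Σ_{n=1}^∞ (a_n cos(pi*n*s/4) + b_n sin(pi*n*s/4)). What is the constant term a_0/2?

2

a_0 = 1/4 ∫_{-4}^{4} ψ(s) ds = 1/4 · (16) = 4.
So the constant term a_0/2 = 2.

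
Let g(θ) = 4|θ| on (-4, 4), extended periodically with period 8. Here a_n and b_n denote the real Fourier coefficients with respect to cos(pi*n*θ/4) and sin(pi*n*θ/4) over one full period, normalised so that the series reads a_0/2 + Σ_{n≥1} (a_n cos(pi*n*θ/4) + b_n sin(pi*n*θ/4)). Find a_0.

a_0 = 1/4 ∫_{-4}^{4} g(θ) dθ = 1/4 · (64) = 16.

16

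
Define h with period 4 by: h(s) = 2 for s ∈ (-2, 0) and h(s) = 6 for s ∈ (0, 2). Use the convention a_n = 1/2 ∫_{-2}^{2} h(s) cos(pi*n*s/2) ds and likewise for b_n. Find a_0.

8

a_0 = 1/2 ∫_{-2}^{2} h(s) ds = 1/2 · (16) = 8.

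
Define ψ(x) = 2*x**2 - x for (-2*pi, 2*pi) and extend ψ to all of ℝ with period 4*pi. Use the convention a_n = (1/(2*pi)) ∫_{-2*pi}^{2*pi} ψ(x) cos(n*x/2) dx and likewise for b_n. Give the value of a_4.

a_4 = (1/(2*pi)) ∫_{-2*pi}^{2*pi} ψ(x) cos(2*x) dx.
Integrating by parts twice (tabular method), an antiderivative of (2*x**2 - x) cos(2*x) is x**2*sin(2*x) - x*sin(2*x)/2 + x*cos(2*x) - sin(2*x)/2 - cos(2*x)/4; evaluating from -2*pi to 2*pi: ∫_{-2*pi}^{2*pi} (2*x**2 - x) cos(2*x) dx = (-1/4 + 2*pi) - (-2*pi - 1/4) = 4*pi.
Hence a_4 = (1/(2*pi))·(4*pi) = 2.

2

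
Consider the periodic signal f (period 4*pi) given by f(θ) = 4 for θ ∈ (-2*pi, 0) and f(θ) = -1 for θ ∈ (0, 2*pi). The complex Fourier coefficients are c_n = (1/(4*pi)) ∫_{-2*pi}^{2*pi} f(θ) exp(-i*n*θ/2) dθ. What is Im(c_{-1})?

-5/pi

Since f is real-valued, Im(c_{-1}) = -(1/(4*pi)) ∫_{-2*pi}^{2*pi} f(θ) sin(-θ/2) dθ = b_{1}/2.
Split the integral at the breakpoints.
Directly, an antiderivative of (4) sin(-θ/2) is 8*cos(θ/2); evaluating from -2*pi to 0: ∫_{-2*pi}^{0} (4) sin(-θ/2) dθ = (8) - (-8) = 16.
Directly, an antiderivative of (-1) sin(-θ/2) is -2*cos(θ/2); evaluating from 0 to 2*pi: ∫_{0}^{2*pi} (-1) sin(-θ/2) dθ = (2) - (-2) = 4.
So ∫_{-2*pi}^{2*pi} f(θ) sin(-θ/2) dθ = 20.
Hence Im(c_{-1}) = (-1/(4*pi))·(20) = -5/pi.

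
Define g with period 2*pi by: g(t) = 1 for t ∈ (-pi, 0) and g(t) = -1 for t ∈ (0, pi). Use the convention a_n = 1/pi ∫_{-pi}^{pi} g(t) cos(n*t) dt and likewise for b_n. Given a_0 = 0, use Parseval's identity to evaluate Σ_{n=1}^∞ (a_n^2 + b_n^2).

2

Parseval: a_0^2/2 + Σ_{n≥1} (a_n^2+b_n^2) = 1/pi ∫_{-pi}^{pi} g(t)^2 dt = 2.
Subtract a_0^2/2 = 0: Σ (a_n^2+b_n^2) = 2.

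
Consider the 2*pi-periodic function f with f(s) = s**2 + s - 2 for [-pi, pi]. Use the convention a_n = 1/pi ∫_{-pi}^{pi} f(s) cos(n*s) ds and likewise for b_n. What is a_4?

a_4 = 1/pi ∫_{-pi}^{pi} f(s) cos(4*s) ds.
Integrating by parts twice (tabular method), an antiderivative of (s**2 + s - 2) cos(4*s) is s**2*sin(4*s)/4 + s*sin(4*s)/4 + s*cos(4*s)/8 - 17*sin(4*s)/32 + cos(4*s)/16; evaluating from -pi to pi: ∫_{-pi}^{pi} (s**2 + s - 2) cos(4*s) ds = (1/16 + pi/8) - (1/16 - pi/8) = pi/4.
Hence a_4 = (1/pi)·(pi/4) = 1/4.

1/4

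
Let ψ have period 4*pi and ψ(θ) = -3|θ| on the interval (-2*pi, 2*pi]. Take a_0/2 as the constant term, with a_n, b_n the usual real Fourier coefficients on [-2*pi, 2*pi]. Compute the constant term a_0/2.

-3*pi

a_0 = (1/(2*pi)) ∫_{-2*pi}^{2*pi} ψ(θ) dθ = (1/(2*pi)) · (-12*pi**2) = -6*pi.
So the constant term a_0/2 = -3*pi.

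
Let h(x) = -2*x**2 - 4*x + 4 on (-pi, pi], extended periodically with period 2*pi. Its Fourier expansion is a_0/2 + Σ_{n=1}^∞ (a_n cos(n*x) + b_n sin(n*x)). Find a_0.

8 - 4*pi**2/3

a_0 = 1/pi ∫_{-pi}^{pi} h(x) dx = 1/pi · (4*pi*(6 - pi**2)/3) = 8 - 4*pi**2/3.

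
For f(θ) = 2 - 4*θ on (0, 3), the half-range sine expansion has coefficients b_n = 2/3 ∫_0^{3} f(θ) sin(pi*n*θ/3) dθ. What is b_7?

b_7 = 2/3 ∫_0^{3} (2 - 4*θ) sin(7*pi*θ/3) dθ.
Integrating by parts (boundary term plus one more integral), an antiderivative of (2 - 4*θ) sin(7*pi*θ/3) is 12*θ*cos(7*pi*θ/3)/(7*pi) - 36*sin(7*pi*θ/3)/(49*pi**2) - 6*cos(7*pi*θ/3)/(7*pi); evaluating from 0 to 3: ∫_{0}^{3} (2 - 4*θ) sin(7*pi*θ/3) dθ = (-30/(7*pi)) - (-6/(7*pi)) = -24/(7*pi).
Hence b_7 = (2/3)·(-24/(7*pi)) = -16/(7*pi).

-16/(7*pi)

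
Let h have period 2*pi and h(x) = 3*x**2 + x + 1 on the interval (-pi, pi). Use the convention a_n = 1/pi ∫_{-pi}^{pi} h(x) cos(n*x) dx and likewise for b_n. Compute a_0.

a_0 = 1/pi ∫_{-pi}^{pi} h(x) dx = 1/pi · (2*pi*(1 + pi**2)) = 2 + 2*pi**2.

2 + 2*pi**2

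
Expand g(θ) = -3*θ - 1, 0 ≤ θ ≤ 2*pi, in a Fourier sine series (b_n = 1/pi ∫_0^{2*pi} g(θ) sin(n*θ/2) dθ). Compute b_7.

4*(-3*pi - 1)/(7*pi)

b_7 = 1/pi ∫_0^{2*pi} (-3*θ - 1) sin(7*θ/2) dθ.
Integrating by parts (boundary term plus one more integral), an antiderivative of (-3*θ - 1) sin(7*θ/2) is 6*θ*cos(7*θ/2)/7 - 12*sin(7*θ/2)/49 + 2*cos(7*θ/2)/7; evaluating from 0 to 2*pi: ∫_{0}^{2*pi} (-3*θ - 1) sin(7*θ/2) dθ = (-12*pi/7 - 2/7) - (2/7) = -12*pi/7 - 4/7.
Hence b_7 = (1/pi)·(-12*pi/7 - 4/7) = 4*(-3*pi - 1)/(7*pi).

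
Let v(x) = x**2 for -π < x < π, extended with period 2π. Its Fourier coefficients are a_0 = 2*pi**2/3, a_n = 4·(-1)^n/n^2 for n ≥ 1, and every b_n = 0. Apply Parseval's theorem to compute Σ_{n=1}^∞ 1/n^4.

pi**4/90

Parseval: a_0^2/2 + Σ a_n^2 = (1/π) ∫_{-π}^{π} v(x)^2 dx = 2*pi**4/5.
Subtract a_0^2/2 = 2*pi**4/9: Σ a_n^2 = 8*pi**4/45.
Since a_n^2 = 16/n^4, Σ 1/n^4 = pi**4/90.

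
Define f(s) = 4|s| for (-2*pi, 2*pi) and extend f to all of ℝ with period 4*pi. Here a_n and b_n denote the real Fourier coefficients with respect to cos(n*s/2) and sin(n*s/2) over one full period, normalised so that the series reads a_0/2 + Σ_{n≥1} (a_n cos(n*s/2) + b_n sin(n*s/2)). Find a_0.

8*pi

a_0 = (1/(2*pi)) ∫_{-2*pi}^{2*pi} f(s) ds = (1/(2*pi)) · (16*pi**2) = 8*pi.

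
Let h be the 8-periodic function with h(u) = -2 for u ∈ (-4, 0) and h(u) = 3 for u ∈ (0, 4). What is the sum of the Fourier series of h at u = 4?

At u = 4 the one-sided limits are h(4^-) = 3 and h(4^+) = -2.
By Dirichlet's theorem the series converges to their average, [(3) + (-2)]/2 = 1/2.

1/2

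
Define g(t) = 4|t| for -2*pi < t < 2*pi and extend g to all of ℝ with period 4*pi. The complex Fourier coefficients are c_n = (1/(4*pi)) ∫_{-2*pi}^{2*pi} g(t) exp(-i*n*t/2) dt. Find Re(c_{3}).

-16/(9*pi)

Since g is real-valued, Re(c_{3}) = (1/(4*pi)) ∫_{-2*pi}^{2*pi} g(t) cos(3*t/2) dt = a_{3}/2.
g is even and cos(3*t/2) is even, so the integrand is even: ∫_{-2*pi}^{2*pi} g(t) cos(3*t/2) dt = 2∫_0^{2*pi} g(t) cos(3*t/2) dt.
Integrating by parts (boundary term plus one more integral), an antiderivative of (4*t) cos(3*t/2) is 8*t*sin(3*t/2)/3 + 16*cos(3*t/2)/9; evaluating from 0 to 2*pi: ∫_{0}^{2*pi} (4*t) cos(3*t/2) dt = (-16/9) - (16/9) = -32/9.
So ∫_{-2*pi}^{2*pi} g(t) cos(3*t/2) dt = -64/9.
Hence Re(c_{3}) = (1/(4*pi))·(-64/9) = -16/(9*pi).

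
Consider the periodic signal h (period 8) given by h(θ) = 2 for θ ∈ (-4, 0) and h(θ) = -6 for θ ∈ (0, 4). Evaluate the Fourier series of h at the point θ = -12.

θ = -12 differs from θ = 4 by -2 full period(s), and the series is 8-periodic.
At θ = 4 the one-sided limits are h(4^-) = -6 and h(4^+) = 2.
By Dirichlet's theorem the series converges to their average, [(-6) + (2)]/2 = -2.

-2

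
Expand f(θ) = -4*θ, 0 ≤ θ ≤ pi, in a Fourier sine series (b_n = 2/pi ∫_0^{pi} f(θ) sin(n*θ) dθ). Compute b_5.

b_5 = 2/pi ∫_0^{pi} (-4*θ) sin(5*θ) dθ.
Integrating by parts (boundary term plus one more integral), an antiderivative of (-4*θ) sin(5*θ) is 4*θ*cos(5*θ)/5 - 4*sin(5*θ)/25; evaluating from 0 to pi: ∫_{0}^{pi} (-4*θ) sin(5*θ) dθ = (-4*pi/5) - (0) = -4*pi/5.
Hence b_5 = (2/pi)·(-4*pi/5) = -8/5.

-8/5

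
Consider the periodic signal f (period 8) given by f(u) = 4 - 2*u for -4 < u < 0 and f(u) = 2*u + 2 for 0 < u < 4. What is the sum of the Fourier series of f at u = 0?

3

At u = 0 the one-sided limits are f(0^-) = 4 and f(0^+) = 2.
By Dirichlet's theorem the series converges to their average, [(4) + (2)]/2 = 3.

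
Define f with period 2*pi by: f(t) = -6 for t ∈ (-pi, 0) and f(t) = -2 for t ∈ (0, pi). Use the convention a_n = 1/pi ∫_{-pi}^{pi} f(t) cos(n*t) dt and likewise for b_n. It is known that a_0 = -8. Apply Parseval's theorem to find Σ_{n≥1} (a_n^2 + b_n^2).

8

Parseval: a_0^2/2 + Σ_{n≥1} (a_n^2+b_n^2) = 1/pi ∫_{-pi}^{pi} f(t)^2 dt = 40.
Subtract a_0^2/2 = 32: Σ (a_n^2+b_n^2) = 8.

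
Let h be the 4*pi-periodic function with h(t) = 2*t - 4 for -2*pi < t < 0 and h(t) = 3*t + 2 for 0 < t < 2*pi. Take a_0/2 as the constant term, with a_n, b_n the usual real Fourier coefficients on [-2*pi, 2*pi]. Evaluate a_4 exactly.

0

a_4 = (1/(2*pi)) ∫_{-2*pi}^{2*pi} h(t) cos(2*t) dt.
Split the integral at the breakpoints.
Integrating by parts (boundary term plus one more integral), an antiderivative of (2*t - 4) cos(2*t) is t*sin(2*t) - 2*sin(2*t) + cos(2*t)/2; evaluating from -2*pi to 0: ∫_{-2*pi}^{0} (2*t - 4) cos(2*t) dt = (1/2) - (1/2) = 0.
Integrating by parts (boundary term plus one more integral), an antiderivative of (3*t + 2) cos(2*t) is 3*t*sin(2*t)/2 + sin(2*t) + 3*cos(2*t)/4; evaluating from 0 to 2*pi: ∫_{0}^{2*pi} (3*t + 2) cos(2*t) dt = (3/4) - (3/4) = 0.
Summing the pieces and multiplying by (1/(2*pi)) gives a_4 = 0.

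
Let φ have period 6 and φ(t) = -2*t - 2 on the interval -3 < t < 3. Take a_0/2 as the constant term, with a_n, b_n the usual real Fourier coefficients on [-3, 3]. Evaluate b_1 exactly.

b_1 = 1/3 ∫_{-3}^{3} φ(t) sin(pi*t/3) dt.
Integrating by parts (boundary term plus one more integral), an antiderivative of (-2*t - 2) sin(pi*t/3) is 6*t*cos(pi*t/3)/pi - 18*sin(pi*t/3)/pi**2 + 6*cos(pi*t/3)/pi; evaluating from -3 to 3: ∫_{-3}^{3} (-2*t - 2) sin(pi*t/3) dt = (-24/pi) - (12/pi) = -36/pi.
Hence b_1 = (1/3)·(-36/pi) = -12/pi.

-12/pi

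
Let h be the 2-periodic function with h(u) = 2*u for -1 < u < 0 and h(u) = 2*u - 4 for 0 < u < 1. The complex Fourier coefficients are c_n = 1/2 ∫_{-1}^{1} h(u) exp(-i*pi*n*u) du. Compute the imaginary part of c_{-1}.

-2/pi

Since h is real-valued, Im(c_{-1}) = -1/2 ∫_{-1}^{1} h(u) sin(-pi*u) du = b_{1}/2.
Split the integral at the breakpoints.
Integrating by parts (boundary term plus one more integral), an antiderivative of (2*u) sin(-pi*u) is 2*u*cos(pi*u)/pi - 2*sin(pi*u)/pi**2; evaluating from -1 to 0: ∫_{-1}^{0} (2*u) sin(-pi*u) du = (0) - (2/pi) = -2/pi.
Integrating by parts (boundary term plus one more integral), an antiderivative of (2*u - 4) sin(-pi*u) is 2*u*cos(pi*u)/pi - 2*sin(pi*u)/pi**2 - 4*cos(pi*u)/pi; evaluating from 0 to 1: ∫_{0}^{1} (2*u - 4) sin(-pi*u) du = (2/pi) - (-4/pi) = 6/pi.
So ∫_{-1}^{1} h(u) sin(-pi*u) du = 4/pi.
Hence Im(c_{-1}) = (-1/2)·(4/pi) = -2/pi.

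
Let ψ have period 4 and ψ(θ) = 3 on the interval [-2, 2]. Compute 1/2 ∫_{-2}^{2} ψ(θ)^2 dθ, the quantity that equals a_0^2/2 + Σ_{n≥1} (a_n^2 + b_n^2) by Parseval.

18

1/2 ∫_{-2}^{2} ψ(θ)^2 dθ = 1/2 · (36) = 18.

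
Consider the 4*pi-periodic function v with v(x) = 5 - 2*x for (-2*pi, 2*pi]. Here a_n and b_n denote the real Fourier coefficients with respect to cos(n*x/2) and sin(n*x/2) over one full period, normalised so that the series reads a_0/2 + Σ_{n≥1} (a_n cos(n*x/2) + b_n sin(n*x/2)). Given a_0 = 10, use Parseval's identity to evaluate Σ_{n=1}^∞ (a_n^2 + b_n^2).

Parseval: a_0^2/2 + Σ_{n≥1} (a_n^2+b_n^2) = (1/(2*pi)) ∫_{-2*pi}^{2*pi} v(x)^2 dx = 50 + 32*pi**2/3.
Subtract a_0^2/2 = 50: Σ (a_n^2+b_n^2) = 32*pi**2/3.

32*pi**2/3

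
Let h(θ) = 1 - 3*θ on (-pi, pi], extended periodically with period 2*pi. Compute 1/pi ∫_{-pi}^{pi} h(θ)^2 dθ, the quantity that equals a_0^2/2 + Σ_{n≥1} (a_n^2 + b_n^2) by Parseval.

1/pi ∫_{-pi}^{pi} h(θ)^2 dθ = 1/pi · (2*pi + 6*pi**3) = 2 + 6*pi**2.

2 + 6*pi**2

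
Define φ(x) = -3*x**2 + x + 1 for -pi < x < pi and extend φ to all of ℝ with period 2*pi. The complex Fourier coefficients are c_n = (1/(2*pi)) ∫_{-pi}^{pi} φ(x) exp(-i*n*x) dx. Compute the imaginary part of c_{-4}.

-1/4

Since φ is real-valued, Im(c_{-4}) = -(1/(2*pi)) ∫_{-pi}^{pi} φ(x) sin(-4*x) dx = b_{4}/2.
Integrating by parts twice (tabular method), an antiderivative of (-3*x**2 + x + 1) sin(-4*x) is -3*x**2*cos(4*x)/4 + 3*x*sin(4*x)/8 + x*cos(4*x)/4 - sin(4*x)/16 + 11*cos(4*x)/32; evaluating from -pi to pi: ∫_{-pi}^{pi} (-3*x**2 + x + 1) sin(-4*x) dx = (-3*pi**2/4 + 11/32 + pi/4) - (-3*pi**2/4 - pi/4 + 11/32) = pi/2.
Hence Im(c_{-4}) = (-1/(2*pi))·(pi/2) = -1/4.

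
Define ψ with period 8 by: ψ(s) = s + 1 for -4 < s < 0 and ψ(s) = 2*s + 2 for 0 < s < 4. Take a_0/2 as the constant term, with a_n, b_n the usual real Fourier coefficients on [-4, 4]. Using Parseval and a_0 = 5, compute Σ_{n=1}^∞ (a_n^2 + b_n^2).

Parseval: a_0^2/2 + Σ_{n≥1} (a_n^2+b_n^2) = 1/4 ∫_{-4}^{4} ψ(s)^2 ds = 131/3.
Subtract a_0^2/2 = 25/2: Σ (a_n^2+b_n^2) = 187/6.

187/6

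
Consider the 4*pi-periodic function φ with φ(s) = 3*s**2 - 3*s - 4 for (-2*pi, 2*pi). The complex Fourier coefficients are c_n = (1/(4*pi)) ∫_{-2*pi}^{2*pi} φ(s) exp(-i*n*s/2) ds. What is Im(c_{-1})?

-6

Since φ is real-valued, Im(c_{-1}) = -(1/(4*pi)) ∫_{-2*pi}^{2*pi} φ(s) sin(-s/2) ds = b_{1}/2.
Integrating by parts twice (tabular method), an antiderivative of (3*s**2 - 3*s - 4) sin(-s/2) is 6*s**2*cos(s/2) - 24*s*sin(s/2) - 6*s*cos(s/2) + 12*sin(s/2) - 56*cos(s/2); evaluating from -2*pi to 2*pi: ∫_{-2*pi}^{2*pi} (3*s**2 - 3*s - 4) sin(-s/2) ds = (-24*pi**2 + 12*pi + 56) - (-24*pi**2 - 12*pi + 56) = 24*pi.
Hence Im(c_{-1}) = (-1/(4*pi))·(24*pi) = -6.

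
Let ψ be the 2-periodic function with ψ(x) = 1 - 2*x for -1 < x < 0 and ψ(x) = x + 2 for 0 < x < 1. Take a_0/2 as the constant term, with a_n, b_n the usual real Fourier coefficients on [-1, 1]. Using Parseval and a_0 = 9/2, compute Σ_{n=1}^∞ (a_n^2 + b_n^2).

13/24

Parseval: a_0^2/2 + Σ_{n≥1} (a_n^2+b_n^2) = ∫_{-1}^{1} ψ(x)^2 dx = 32/3.
Subtract a_0^2/2 = 81/8: Σ (a_n^2+b_n^2) = 13/24.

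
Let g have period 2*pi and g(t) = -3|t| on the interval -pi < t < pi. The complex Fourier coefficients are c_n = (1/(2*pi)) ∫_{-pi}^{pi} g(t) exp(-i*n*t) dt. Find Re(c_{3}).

2/(3*pi)

Since g is real-valued, Re(c_{3}) = (1/(2*pi)) ∫_{-pi}^{pi} g(t) cos(3*t) dt = a_{3}/2.
g is even and cos(3*t) is even, so the integrand is even: ∫_{-pi}^{pi} g(t) cos(3*t) dt = 2∫_0^{pi} g(t) cos(3*t) dt.
Integrating by parts (boundary term plus one more integral), an antiderivative of (-3*t) cos(3*t) is -t*sin(3*t) - cos(3*t)/3; evaluating from 0 to pi: ∫_{0}^{pi} (-3*t) cos(3*t) dt = (1/3) - (-1/3) = 2/3.
So ∫_{-pi}^{pi} g(t) cos(3*t) dt = 4/3.
Hence Re(c_{3}) = (1/(2*pi))·(4/3) = 2/(3*pi).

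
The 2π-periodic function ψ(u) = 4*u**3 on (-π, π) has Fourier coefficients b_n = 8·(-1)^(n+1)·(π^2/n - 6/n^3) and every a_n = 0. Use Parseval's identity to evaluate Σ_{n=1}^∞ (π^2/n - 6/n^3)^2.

pi**6/14

Parseval: Σ b_n^2 = (1/π) ∫_{-π}^{π} ψ(u)^2 du = 32*pi**6/7.
b_n^2 = 64·(π^2/n - 6/n^3)^2, so the sum equals (32*pi**6/7)/64 = pi**6/14.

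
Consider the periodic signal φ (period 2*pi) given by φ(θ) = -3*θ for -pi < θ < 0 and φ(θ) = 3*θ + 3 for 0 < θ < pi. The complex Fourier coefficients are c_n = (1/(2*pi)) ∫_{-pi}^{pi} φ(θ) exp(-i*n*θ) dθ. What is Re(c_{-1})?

-6/pi

Since φ is real-valued, Re(c_{-1}) = (1/(2*pi)) ∫_{-pi}^{pi} φ(θ) cos(-θ) dθ = a_{1}/2.
Split the integral at the breakpoints.
Integrating by parts (boundary term plus one more integral), an antiderivative of (-3*θ) cos(-θ) is -3*θ*sin(θ) - 3*cos(θ); evaluating from -pi to 0: ∫_{-pi}^{0} (-3*θ) cos(-θ) dθ = (-3) - (3) = -6.
Integrating by parts (boundary term plus one more integral), an antiderivative of (3*θ + 3) cos(-θ) is 3*θ*sin(θ) + 3*sin(θ) + 3*cos(θ); evaluating from 0 to pi: ∫_{0}^{pi} (3*θ + 3) cos(-θ) dθ = (-3) - (3) = -6.
So ∫_{-pi}^{pi} φ(θ) cos(-θ) dθ = -12.
Hence Re(c_{-1}) = (1/(2*pi))·(-12) = -6/pi.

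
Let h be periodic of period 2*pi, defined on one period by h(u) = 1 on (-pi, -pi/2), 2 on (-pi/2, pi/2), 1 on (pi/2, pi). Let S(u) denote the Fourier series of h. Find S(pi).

1

h is continuous at u = pi with value 1, so the series converges to 1 there.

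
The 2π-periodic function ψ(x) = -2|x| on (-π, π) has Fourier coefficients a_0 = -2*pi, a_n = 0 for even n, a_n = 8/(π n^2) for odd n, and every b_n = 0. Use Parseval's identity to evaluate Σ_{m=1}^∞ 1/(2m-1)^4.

pi**4/96

Parseval: a_0^2/2 + Σ a_n^2 = (1/π) ∫_{-π}^{π} ψ(x)^2 dx = 8*pi**2/3.
Subtract a_0^2/2 = 2*pi**2: Σ a_n^2 = 2*pi**2/3.
Only odd n contribute, with a_n^2 = 64/(π^2 n^4), so Σ_{m≥1} 1/(2m-1)^4 = π^2·(2*pi**2/3)/64 = pi**4/96.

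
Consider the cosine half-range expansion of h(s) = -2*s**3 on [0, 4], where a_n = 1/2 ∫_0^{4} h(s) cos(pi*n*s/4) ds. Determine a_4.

-48/pi**2

a_4 = 1/2 ∫_0^{4} (-2*s**3) cos(pi*s) ds.
Integrating by parts three times (tabular method), an antiderivative of (-2*s**3) cos(pi*s) is -2*s**3*sin(pi*s)/pi - 6*s**2*cos(pi*s)/pi**2 + 12*s*sin(pi*s)/pi**3 + 12*cos(pi*s)/pi**4; evaluating from 0 to 4: ∫_{0}^{4} (-2*s**3) cos(pi*s) ds = (12*(1 - 8*pi**2)/pi**4) - (12/pi**4) = -96/pi**2.
Hence a_4 = (1/2)·(-96/pi**2) = -48/pi**2.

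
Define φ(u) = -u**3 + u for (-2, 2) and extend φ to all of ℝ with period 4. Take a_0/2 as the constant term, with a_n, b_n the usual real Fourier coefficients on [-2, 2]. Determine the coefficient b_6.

-4/(9*pi**3) + 2/pi

b_6 = 1/2 ∫_{-2}^{2} φ(u) sin(3*pi*u) du.
φ is odd and sin(3*pi*u) is odd, so the integrand is even and b_6 = ∫_0^{2} φ(u) sin(3*pi*u) du.
Integrating by parts three times (tabular method), an antiderivative of (-u**3 + u) sin(3*pi*u) is u**3*cos(3*pi*u)/(3*pi) - u**2*sin(3*pi*u)/(3*pi**2) - u*cos(3*pi*u)/(3*pi) - 2*u*cos(3*pi*u)/(9*pi**3) + 2*sin(3*pi*u)/(27*pi**4) + sin(3*pi*u)/(9*pi**2); evaluating from 0 to 2: ∫_{0}^{2} (-u**3 + u) sin(3*pi*u) du = (-4/(9*pi**3) + 2/pi) - (0) = -4/(9*pi**3) + 2/pi.
Hence b_6 = -4/(9*pi**3) + 2/pi.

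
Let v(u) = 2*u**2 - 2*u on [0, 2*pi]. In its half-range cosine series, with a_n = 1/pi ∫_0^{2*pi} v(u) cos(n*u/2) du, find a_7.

a_7 = 1/pi ∫_0^{2*pi} (2*u**2 - 2*u) cos(7*u/2) du.
Integrating by parts twice (tabular method), an antiderivative of (2*u**2 - 2*u) cos(7*u/2) is 4*u**2*sin(7*u/2)/7 - 4*u*sin(7*u/2)/7 + 16*u*cos(7*u/2)/49 - 32*sin(7*u/2)/343 - 8*cos(7*u/2)/49; evaluating from 0 to 2*pi: ∫_{0}^{2*pi} (2*u**2 - 2*u) cos(7*u/2) du = (8/49 - 32*pi/49) - (-8/49) = 16/49 - 32*pi/49.
Hence a_7 = (1/pi)·(16/49 - 32*pi/49) = 16*(1 - 2*pi)/(49*pi).

16*(1 - 2*pi)/(49*pi)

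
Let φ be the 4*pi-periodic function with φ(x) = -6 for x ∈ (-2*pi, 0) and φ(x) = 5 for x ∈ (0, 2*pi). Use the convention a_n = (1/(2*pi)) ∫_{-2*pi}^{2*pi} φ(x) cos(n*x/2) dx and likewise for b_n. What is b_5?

22/(5*pi)

b_5 = (1/(2*pi)) ∫_{-2*pi}^{2*pi} φ(x) sin(5*x/2) dx.
Split the integral at the breakpoints.
Directly, an antiderivative of (-6) sin(5*x/2) is 12*cos(5*x/2)/5; evaluating from -2*pi to 0: ∫_{-2*pi}^{0} (-6) sin(5*x/2) dx = (12/5) - (-12/5) = 24/5.
Directly, an antiderivative of (5) sin(5*x/2) is -2*cos(5*x/2); evaluating from 0 to 2*pi: ∫_{0}^{2*pi} (5) sin(5*x/2) dx = (2) - (-2) = 4.
Summing the pieces and multiplying by (1/(2*pi)) gives b_5 = 22/(5*pi).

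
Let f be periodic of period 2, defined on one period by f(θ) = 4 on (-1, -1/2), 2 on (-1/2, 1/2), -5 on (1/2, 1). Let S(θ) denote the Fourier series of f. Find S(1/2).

At θ = 1/2 the one-sided limits are f(1/2^-) = 2 and f(1/2^+) = -5.
By Dirichlet's theorem the series converges to their average, [(2) + (-5)]/2 = -3/2.

-3/2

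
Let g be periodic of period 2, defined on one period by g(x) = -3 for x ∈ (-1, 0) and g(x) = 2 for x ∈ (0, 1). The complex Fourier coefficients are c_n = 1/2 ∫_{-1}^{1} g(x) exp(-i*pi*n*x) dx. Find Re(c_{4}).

0

Since g is real-valued, Re(c_{4}) = 1/2 ∫_{-1}^{1} g(x) cos(4*pi*x) dx = a_{4}/2.
Split the integral at the breakpoints.
Directly, an antiderivative of (-3) cos(4*pi*x) is -3*sin(4*pi*x)/(4*pi); evaluating from -1 to 0: ∫_{-1}^{0} (-3) cos(4*pi*x) dx = (0) - (0) = 0.
Directly, an antiderivative of (2) cos(4*pi*x) is sin(4*pi*x)/(2*pi); evaluating from 0 to 1: ∫_{0}^{1} (2) cos(4*pi*x) dx = (0) - (0) = 0.
So ∫_{-1}^{1} g(x) cos(4*pi*x) dx = 0.
Hence Re(c_{4}) = (1/2)·(0) = 0.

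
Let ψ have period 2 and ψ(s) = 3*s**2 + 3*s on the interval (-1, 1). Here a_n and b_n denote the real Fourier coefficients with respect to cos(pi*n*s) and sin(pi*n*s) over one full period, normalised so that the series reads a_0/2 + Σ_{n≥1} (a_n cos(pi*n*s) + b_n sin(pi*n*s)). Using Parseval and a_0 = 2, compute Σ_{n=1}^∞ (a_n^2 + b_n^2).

38/5

Parseval: a_0^2/2 + Σ_{n≥1} (a_n^2+b_n^2) = ∫_{-1}^{1} ψ(s)^2 ds = 48/5.
Subtract a_0^2/2 = 2: Σ (a_n^2+b_n^2) = 38/5.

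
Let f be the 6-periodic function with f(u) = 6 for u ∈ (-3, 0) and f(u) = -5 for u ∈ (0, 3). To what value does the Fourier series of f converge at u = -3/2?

f is continuous at u = -3/2 with value 6, so the series converges to 6 there.

6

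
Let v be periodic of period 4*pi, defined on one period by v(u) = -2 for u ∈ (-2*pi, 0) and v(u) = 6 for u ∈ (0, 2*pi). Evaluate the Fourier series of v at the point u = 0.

2

At u = 0 the one-sided limits are v(0^-) = -2 and v(0^+) = 6.
By Dirichlet's theorem the series converges to their average, [(-2) + (6)]/2 = 2.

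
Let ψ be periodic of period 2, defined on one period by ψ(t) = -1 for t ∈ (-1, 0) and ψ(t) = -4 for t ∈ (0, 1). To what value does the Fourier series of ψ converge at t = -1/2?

-1

ψ is continuous at t = -1/2 with value -1, so the series converges to -1 there.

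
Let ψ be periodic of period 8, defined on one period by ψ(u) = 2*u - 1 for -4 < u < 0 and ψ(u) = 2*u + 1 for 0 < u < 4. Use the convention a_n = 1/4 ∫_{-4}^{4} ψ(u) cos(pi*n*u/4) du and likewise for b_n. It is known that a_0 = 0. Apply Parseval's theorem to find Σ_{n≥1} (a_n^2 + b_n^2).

Parseval: a_0^2/2 + Σ_{n≥1} (a_n^2+b_n^2) = 1/4 ∫_{-4}^{4} ψ(u)^2 du = 182/3.
Subtract a_0^2/2 = 0: Σ (a_n^2+b_n^2) = 182/3.

182/3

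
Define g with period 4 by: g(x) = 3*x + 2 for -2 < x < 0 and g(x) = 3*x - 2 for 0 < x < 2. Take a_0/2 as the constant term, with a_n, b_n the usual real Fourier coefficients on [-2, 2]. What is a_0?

0

a_0 = 1/2 ∫_{-2}^{2} g(x) dx = 1/2 · (0) = 0.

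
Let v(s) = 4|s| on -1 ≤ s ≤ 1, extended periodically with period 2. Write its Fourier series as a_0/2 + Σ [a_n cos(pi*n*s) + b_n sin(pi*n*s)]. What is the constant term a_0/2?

2

a_0 = ∫_{-1}^{1} v(s) ds = 4.
So the constant term a_0/2 = 2.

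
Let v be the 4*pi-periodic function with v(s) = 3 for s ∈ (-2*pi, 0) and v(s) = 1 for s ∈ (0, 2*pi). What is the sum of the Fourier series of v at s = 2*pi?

At s = 2*pi the one-sided limits are v(2*pi^-) = 1 and v(2*pi^+) = 3.
By Dirichlet's theorem the series converges to their average, [(1) + (3)]/2 = 2.

2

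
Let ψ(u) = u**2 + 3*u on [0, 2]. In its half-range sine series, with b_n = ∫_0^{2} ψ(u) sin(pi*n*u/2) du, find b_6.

b_6 = ∫_0^{2} (u**2 + 3*u) sin(3*pi*u) du.
Integrating by parts twice (tabular method), an antiderivative of (u**2 + 3*u) sin(3*pi*u) is -u**2*cos(3*pi*u)/(3*pi) + 2*u*sin(3*pi*u)/(9*pi**2) - u*cos(3*pi*u)/pi + sin(3*pi*u)/(3*pi**2) + 2*cos(3*pi*u)/(27*pi**3); evaluating from 0 to 2: ∫_{0}^{2} (u**2 + 3*u) sin(3*pi*u) du = (2*(1 - 45*pi**2)/(27*pi**3)) - (2/(27*pi**3)) = -10/(3*pi).
Hence b_6 = -10/(3*pi).

-10/(3*pi)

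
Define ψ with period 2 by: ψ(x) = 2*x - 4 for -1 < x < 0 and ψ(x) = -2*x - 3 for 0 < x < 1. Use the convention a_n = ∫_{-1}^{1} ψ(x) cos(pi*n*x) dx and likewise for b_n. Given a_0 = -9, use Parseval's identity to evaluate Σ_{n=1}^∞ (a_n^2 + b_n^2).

7/6

Parseval: a_0^2/2 + Σ_{n≥1} (a_n^2+b_n^2) = ∫_{-1}^{1} ψ(x)^2 dx = 125/3.
Subtract a_0^2/2 = 81/2: Σ (a_n^2+b_n^2) = 7/6.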